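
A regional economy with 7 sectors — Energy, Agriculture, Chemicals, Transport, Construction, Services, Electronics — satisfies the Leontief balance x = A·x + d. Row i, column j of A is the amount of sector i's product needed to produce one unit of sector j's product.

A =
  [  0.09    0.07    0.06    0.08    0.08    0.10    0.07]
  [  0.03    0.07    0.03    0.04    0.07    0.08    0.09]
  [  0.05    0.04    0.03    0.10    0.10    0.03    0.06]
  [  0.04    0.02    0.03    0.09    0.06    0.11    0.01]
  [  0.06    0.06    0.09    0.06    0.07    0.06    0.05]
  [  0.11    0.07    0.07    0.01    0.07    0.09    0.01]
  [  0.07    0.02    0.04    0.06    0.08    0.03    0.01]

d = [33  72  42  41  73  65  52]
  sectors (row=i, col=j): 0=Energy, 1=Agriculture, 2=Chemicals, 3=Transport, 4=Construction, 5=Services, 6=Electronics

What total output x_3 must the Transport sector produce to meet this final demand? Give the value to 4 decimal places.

75.3016

Form M = I − A:
  [  0.91   -0.07   -0.06   -0.08   -0.08   -0.10   -0.07]
  [ -0.03    0.93   -0.03   -0.04   -0.07   -0.08   -0.09]
  [ -0.05   -0.04    0.97   -0.10   -0.10   -0.03   -0.06]
  [ -0.04   -0.02   -0.03    0.91   -0.06   -0.11   -0.01]
  [ -0.06   -0.06   -0.09   -0.06    0.93   -0.06   -0.05]
  [ -0.11   -0.07   -0.07   -0.01   -0.07    0.91   -0.01]
  [ -0.07   -0.02   -0.04   -0.06   -0.08   -0.03    0.99]
Leontief inverse L = M⁻¹:
  [  1.1541    0.1196    0.1103    0.1379    0.1514    0.1713    0.1099]
  [  0.0764    1.1058    0.0669    0.0800    0.1221    0.1294    0.1183]
  [  0.0942    0.0740    1.0672    0.1455    0.1516    0.0825    0.0880]
  [  0.0837    0.0529    0.0644    1.1266    0.1057    0.1602    0.0330]
  [  0.1101    0.0996    0.1299    0.1096    1.1292    0.1156    0.0840]
  [  0.1632    0.1140    0.1120    0.0559    0.1287    1.1474    0.0473]
  [  0.1059    0.0485    0.0701    0.0961    0.1208    0.0719    1.0340]
Total output x = L · d:
  x_0 = 1.1541·33 + 0.1196·72 + 0.1103·42 + 0.1379·41 + 0.1514·73 + 0.1713·65 + 0.1099·52 = 84.8839
  x_1 = 0.0764·33 + 1.1058·72 + 0.0669·42 + 0.0800·41 + 0.1221·73 + 0.1294·65 + 0.1183·52 = 111.7033
  x_2 = 0.0942·33 + 0.0740·72 + 1.0672·42 + 0.1455·41 + 0.1516·73 + 0.0825·65 + 0.0880·52 = 80.2348
  x_3 = 0.0837·33 + 0.0529·72 + 0.0644·42 + 1.1266·41 + 0.1057·73 + 0.1602·65 + 0.0330·52 = 75.3016
  x_4 = 0.1101·33 + 0.0996·72 + 0.1299·42 + 0.1096·41 + 1.1292·73 + 0.1156·65 + 0.0840·52 = 115.0671
  x_5 = 0.1632·33 + 0.1140·72 + 0.1120·42 + 0.0559·41 + 0.1287·73 + 1.1474·65 + 0.0473·52 = 107.0241
  x_6 = 0.1059·33 + 0.0485·72 + 0.0701·42 + 0.0961·41 + 0.1208·73 + 0.0719·65 + 1.0340·52 = 81.1308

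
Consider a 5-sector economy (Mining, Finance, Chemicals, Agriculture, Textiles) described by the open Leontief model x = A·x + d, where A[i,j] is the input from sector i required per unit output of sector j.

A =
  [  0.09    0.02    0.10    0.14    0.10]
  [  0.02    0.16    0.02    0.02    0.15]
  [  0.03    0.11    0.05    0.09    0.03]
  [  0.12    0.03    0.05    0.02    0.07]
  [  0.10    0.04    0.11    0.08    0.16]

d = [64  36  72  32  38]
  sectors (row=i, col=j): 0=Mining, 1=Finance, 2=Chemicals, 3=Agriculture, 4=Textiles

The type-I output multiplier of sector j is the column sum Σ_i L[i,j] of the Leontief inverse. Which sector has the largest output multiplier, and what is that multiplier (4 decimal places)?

Form M = I − A:
  [  0.91   -0.02   -0.10   -0.14   -0.10]
  [ -0.02    0.84   -0.02   -0.02   -0.15]
  [ -0.03   -0.11    0.95   -0.09   -0.03]
  [ -0.12   -0.03   -0.05    0.98   -0.07]
  [ -0.10   -0.04   -0.11   -0.08    0.84]
Leontief inverse L = M⁻¹:
  [  1.1494    0.0623    0.1521    0.1933    0.1695]
  [  0.0618    1.2131    0.0618    0.0581    0.2310]
  [  0.0635    0.1509    1.0783    0.1179    0.0828]
  [  0.1575    0.0589    0.0877    1.0620    0.1209]
  [  0.1631    0.0905    0.1706    0.1424    1.2440]
Total output x = L · d:
  x_0 = 1.1494·64 + 0.0623·36 + 0.1521·72 + 0.1933·32 + 0.1695·38 = 99.3789
  x_1 = 0.0618·64 + 1.2131·36 + 0.0618·72 + 0.0581·32 + 0.2310·38 = 62.7169
  x_2 = 0.0635·64 + 0.1509·36 + 1.0783·72 + 0.1179·32 + 0.0828·38 = 94.0562
  x_3 = 0.1575·64 + 0.0589·36 + 0.0877·72 + 1.0620·32 + 0.1209·38 = 57.0985
  x_4 = 0.1631·64 + 0.0905·36 + 0.1706·72 + 0.1424·32 + 1.2440·38 = 77.8103
Output multipliers (column sums of L):
  Mining: 1.5953
  Finance: 1.5757
  Chemicals: 1.5506
  Agriculture: 1.5737
  Textiles: 1.8483

Textiles (1.8483)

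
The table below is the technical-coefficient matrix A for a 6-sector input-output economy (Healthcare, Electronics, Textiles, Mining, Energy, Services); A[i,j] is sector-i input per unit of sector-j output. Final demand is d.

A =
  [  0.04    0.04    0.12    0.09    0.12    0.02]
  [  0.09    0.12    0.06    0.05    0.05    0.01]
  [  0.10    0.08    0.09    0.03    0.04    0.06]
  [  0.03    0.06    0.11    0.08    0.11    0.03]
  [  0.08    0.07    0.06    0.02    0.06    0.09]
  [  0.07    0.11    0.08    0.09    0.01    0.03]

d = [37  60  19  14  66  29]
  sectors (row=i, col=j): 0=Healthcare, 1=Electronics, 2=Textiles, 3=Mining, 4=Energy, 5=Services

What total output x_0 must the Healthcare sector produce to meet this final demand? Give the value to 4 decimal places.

Form M = I − A:
  [  0.96   -0.04   -0.12   -0.09   -0.12   -0.02]
  [ -0.09    0.88   -0.06   -0.05   -0.05   -0.01]
  [ -0.10   -0.08    0.91   -0.03   -0.04   -0.06]
  [ -0.03   -0.06   -0.11    0.92   -0.11   -0.03]
  [ -0.08   -0.07   -0.06   -0.02    0.94   -0.09]
  [ -0.07   -0.11   -0.08   -0.09   -0.01    0.97]
Leontief inverse L = M⁻¹:
  [  1.0913    0.0948    0.1813    0.1268    0.1675    0.0542]
  [  0.1347    1.1705    0.1145    0.0858    0.0947    0.0334]
  [  0.1475    0.1332    1.1485    0.0693    0.0838    0.0854]
  [  0.0807    0.1152    0.1688    1.1161    0.1549    0.0622]
  [  0.1250    0.1217    0.1140    0.0577    1.0991    0.1146]
  [  0.1150    0.1625    0.1376    0.1287    0.0554    1.0526]
Total output x = L · d:
  x_0 = 1.0913·37 + 0.0948·60 + 0.1813·19 + 0.1268·14 + 0.1675·66 + 0.0542·29 = 63.9110
  x_1 = 0.1347·37 + 1.1705·60 + 0.1145·19 + 0.0858·14 + 0.0947·66 + 0.0334·29 = 85.8060
  x_2 = 0.1475·37 + 0.1332·60 + 1.1485·19 + 0.0693·14 + 0.0838·66 + 0.0854·29 = 44.2477
  x_3 = 0.0807·37 + 0.1152·60 + 0.1688·19 + 1.1161·14 + 0.1549·66 + 0.0622·29 = 40.7563
  x_4 = 0.1250·37 + 0.1217·60 + 0.1140·19 + 0.0577·14 + 1.0991·66 + 0.1146·29 = 90.7700
  x_5 = 0.1150·37 + 0.1625·60 + 0.1376·19 + 0.1287·14 + 0.0554·66 + 1.0526·29 = 52.6062

63.9110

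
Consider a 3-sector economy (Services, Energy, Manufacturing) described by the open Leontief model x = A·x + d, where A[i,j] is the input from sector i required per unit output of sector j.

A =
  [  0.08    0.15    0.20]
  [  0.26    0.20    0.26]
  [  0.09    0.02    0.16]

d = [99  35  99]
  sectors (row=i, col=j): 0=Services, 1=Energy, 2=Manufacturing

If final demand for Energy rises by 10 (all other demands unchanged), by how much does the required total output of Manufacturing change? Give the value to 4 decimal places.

0.5679

Form M = I − A:
  [  0.92   -0.15   -0.20]
  [ -0.26    0.80   -0.26]
  [ -0.09   -0.02    0.84]
Leontief inverse L = M⁻¹:
  [  1.1870    0.2314    0.3543]
  [  0.4304    1.3437    0.5184]
  [  0.1374    0.0568    1.2408]
Total output x = L · d:
  x_0 = 1.1870·99 + 0.2314·35 + 0.3543·99 = 160.6851
  x_1 = 0.4304·99 + 1.3437·35 + 0.5184·99 = 140.9623
  x_2 = 0.1374·99 + 0.0568·35 + 1.2408·99 = 138.4296
Δx_2 = L[2,1] · Δd_1 = 0.0568 · 10 = 0.5679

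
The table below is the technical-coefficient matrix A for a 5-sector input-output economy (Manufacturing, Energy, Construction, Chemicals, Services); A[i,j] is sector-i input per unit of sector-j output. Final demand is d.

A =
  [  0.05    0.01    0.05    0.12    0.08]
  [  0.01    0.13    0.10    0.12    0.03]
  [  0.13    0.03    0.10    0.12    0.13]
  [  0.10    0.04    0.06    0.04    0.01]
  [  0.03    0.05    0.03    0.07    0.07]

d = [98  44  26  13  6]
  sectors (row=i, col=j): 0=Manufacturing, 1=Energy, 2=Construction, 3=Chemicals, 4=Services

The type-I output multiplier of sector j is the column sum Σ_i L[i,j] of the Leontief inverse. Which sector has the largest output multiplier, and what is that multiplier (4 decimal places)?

Chemicals (1.6984)

Form M = I − A:
  [  0.95   -0.01   -0.05   -0.12   -0.08]
  [ -0.01    0.87   -0.10   -0.12   -0.03]
  [ -0.13   -0.03    0.90   -0.12   -0.13]
  [ -0.10   -0.04   -0.06    0.96   -0.01]
  [ -0.03   -0.05   -0.03   -0.07    0.93]
Leontief inverse L = M⁻¹:
  [  1.0833    0.0284    0.0773    0.1564    0.1066]
  [  0.0528    1.1669    0.1464    0.1755    0.0645]
  [  0.1829    0.0606    1.1465    0.1869    0.1800]
  [  0.1270    0.0561    0.0864    1.0780    0.0364]
  [  0.0532    0.0698    0.0539    0.1016    1.0907]
Total output x = L · d:
  x_0 = 1.0833·98 + 0.0284·44 + 0.0773·26 + 0.1564·13 + 0.1066·6 = 112.1022
  x_1 = 0.0528·98 + 1.1669·44 + 0.1464·26 + 0.1755·13 + 0.0645·6 = 62.9949
  x_2 = 0.1829·98 + 0.0606·44 + 1.1465·26 + 0.1869·13 + 0.1800·6 = 53.9033
  x_3 = 0.1270·98 + 0.0561·44 + 0.0864·26 + 1.0780·13 + 0.0364·6 = 31.3956
  x_4 = 0.0532·98 + 0.0698·44 + 0.0539·26 + 0.1016·13 + 1.0907·6 = 17.5566
Output multipliers (column sums of L):
  Manufacturing: 1.4993
  Energy: 1.3818
  Construction: 1.5104
  Chemicals: 1.6984
  Services: 1.4782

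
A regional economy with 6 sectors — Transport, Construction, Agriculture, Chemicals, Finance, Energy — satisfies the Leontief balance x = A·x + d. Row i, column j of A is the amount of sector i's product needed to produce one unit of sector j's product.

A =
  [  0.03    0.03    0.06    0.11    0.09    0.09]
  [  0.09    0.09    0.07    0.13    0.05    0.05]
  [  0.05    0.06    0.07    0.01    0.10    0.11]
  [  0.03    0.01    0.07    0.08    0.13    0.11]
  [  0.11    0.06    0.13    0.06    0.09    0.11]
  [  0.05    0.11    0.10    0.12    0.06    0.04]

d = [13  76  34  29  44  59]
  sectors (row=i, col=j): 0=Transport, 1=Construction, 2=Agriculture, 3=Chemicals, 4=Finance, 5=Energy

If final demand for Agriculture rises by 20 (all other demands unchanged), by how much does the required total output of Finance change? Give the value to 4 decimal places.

Form M = I − A:
  [  0.97   -0.03   -0.06   -0.11   -0.09   -0.09]
  [ -0.09    0.91   -0.07   -0.13   -0.05   -0.05]
  [ -0.05   -0.06    0.93   -0.01   -0.10   -0.11]
  [ -0.03   -0.01   -0.07    0.92   -0.13   -0.11]
  [ -0.11   -0.06   -0.13   -0.06    0.91   -0.11]
  [ -0.05   -0.11   -0.10   -0.12   -0.06    0.96]
Leontief inverse L = M⁻¹:
  [  1.0760    0.0753    0.1272    0.1716    0.1594    0.1573]
  [  0.1406    1.1390    0.1420    0.2043    0.1297    0.1270]
  [  0.0984    0.1105    1.1366    0.0728    0.1625    0.1722]
  [  0.0806    0.0600    0.1436    1.1435    0.2024    0.1813]
  [  0.1712    0.1234    0.2175    0.1432    1.1801    0.1990]
  [  0.1032    0.1612    0.1728    0.1918    0.1391    1.1175]
Total output x = L · d:
  x_0 = 1.0760·13 + 0.0753·76 + 0.1272·34 + 0.1716·29 + 0.1594·44 + 0.1573·59 = 45.3021
  x_1 = 0.1406·13 + 1.1390·76 + 0.1420·34 + 0.2043·29 + 0.1297·44 + 0.1270·59 = 112.3476
  x_2 = 0.0984·13 + 0.1105·76 + 1.1366·34 + 0.0728·29 + 0.1625·44 + 0.1722·59 = 67.7408
  x_3 = 0.0806·13 + 0.0600·76 + 0.1436·34 + 1.1435·29 + 0.2024·44 + 0.1813·59 = 63.2494
  x_4 = 0.1712·13 + 0.1234·76 + 0.2175·34 + 0.1432·29 + 1.1801·44 + 0.1990·59 = 86.8177
  x_5 = 0.1032·13 + 0.1612·76 + 0.1728·34 + 0.1918·29 + 0.1391·44 + 1.1175·59 = 97.0796
Δx_4 = L[4,2] · Δd_2 = 0.2175 · 20 = 4.3494

4.3494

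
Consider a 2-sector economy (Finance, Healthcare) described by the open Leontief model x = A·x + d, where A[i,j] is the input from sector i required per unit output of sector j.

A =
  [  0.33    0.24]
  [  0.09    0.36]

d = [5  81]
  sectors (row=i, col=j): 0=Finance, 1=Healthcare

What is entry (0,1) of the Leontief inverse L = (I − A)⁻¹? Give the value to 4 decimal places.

Form M = I − A:
  [  0.67   -0.24]
  [ -0.09    0.64]
Leontief inverse L = M⁻¹:
  [  1.5717    0.5894]
  [  0.2210    1.6454]
Total output x = L · d:
  x_0 = 1.5717·5 + 0.5894·81 = 55.5992
  x_1 = 0.2210·5 + 1.6454·81 = 134.3811

L[0,1] = 0.5894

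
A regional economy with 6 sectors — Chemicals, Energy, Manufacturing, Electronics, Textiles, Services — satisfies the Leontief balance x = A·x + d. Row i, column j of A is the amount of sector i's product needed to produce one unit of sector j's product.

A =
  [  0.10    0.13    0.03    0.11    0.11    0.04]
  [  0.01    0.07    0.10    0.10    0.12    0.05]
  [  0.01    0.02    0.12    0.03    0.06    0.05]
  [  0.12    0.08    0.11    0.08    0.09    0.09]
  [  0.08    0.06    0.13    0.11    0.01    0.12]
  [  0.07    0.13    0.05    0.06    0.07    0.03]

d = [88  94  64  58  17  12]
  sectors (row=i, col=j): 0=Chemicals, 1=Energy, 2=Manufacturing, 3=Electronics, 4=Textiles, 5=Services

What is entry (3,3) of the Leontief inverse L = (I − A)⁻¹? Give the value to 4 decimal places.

L[3,3] = 1.1641

Form M = I − A:
  [  0.90   -0.13   -0.03   -0.11   -0.11   -0.04]
  [ -0.01    0.93   -0.10   -0.10   -0.12   -0.05]
  [ -0.01   -0.02    0.88   -0.03   -0.06   -0.05]
  [ -0.12   -0.08   -0.11    0.92   -0.09   -0.09]
  [ -0.08   -0.06   -0.13   -0.11    0.99   -0.12]
  [ -0.07   -0.13   -0.05   -0.06   -0.07    0.97]
Leontief inverse L = M⁻¹:
  [  1.1658    0.2094    0.1217    0.1955    0.1876    0.1065]
  [  0.0605    1.1282    0.1830    0.1640    0.1771    0.1072]
  [  0.0369    0.0534    1.1702    0.0649    0.0932    0.0821]
  [  0.1865    0.1633    0.2043    1.1641    0.1697    0.1557]
  [  0.1375    0.1333    0.2120    0.1787    1.0829    0.1740]
  [  0.1156    0.1888    0.1216    0.1243    0.1307    1.0794]
Total output x = L · d:
  x_0 = 1.1658·88 + 0.2094·94 + 0.1217·64 + 0.1955·58 + 0.1876·17 + 0.1065·12 = 145.8708
  x_1 = 0.0605·88 + 1.1282·94 + 0.1830·64 + 0.1640·58 + 0.1771·17 + 0.1072·12 = 136.8940
  x_2 = 0.0369·88 + 0.0534·94 + 1.1702·64 + 0.0649·58 + 0.0932·17 + 0.0821·12 = 89.4977
  x_3 = 0.1865·88 + 0.1633·94 + 0.2043·64 + 1.1641·58 + 0.1697·17 + 0.1557·12 = 117.1130
  x_4 = 0.1375·88 + 0.1333·94 + 0.2120·64 + 0.1787·58 + 1.0829·17 + 0.1740·12 = 69.0613
  x_5 = 0.1156·88 + 0.1888·94 + 0.1216·64 + 0.1243·58 + 0.1307·17 + 1.0794·12 = 58.0857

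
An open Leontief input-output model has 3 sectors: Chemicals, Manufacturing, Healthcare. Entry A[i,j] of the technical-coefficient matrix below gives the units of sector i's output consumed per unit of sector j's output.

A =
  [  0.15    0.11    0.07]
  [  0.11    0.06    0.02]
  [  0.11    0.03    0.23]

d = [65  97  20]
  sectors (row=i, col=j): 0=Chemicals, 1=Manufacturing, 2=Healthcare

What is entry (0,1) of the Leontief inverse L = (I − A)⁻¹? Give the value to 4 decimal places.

Form M = I − A:
  [  0.85   -0.11   -0.07]
  [ -0.11    0.94   -0.02]
  [ -0.11   -0.03    0.77]
Leontief inverse L = M⁻¹:
  [  1.2100    0.1452    0.1138]
  [  0.1454    1.0822    0.0413]
  [  0.1785    0.0629    1.3166]
Total output x = L · d:
  x_0 = 1.2100·65 + 0.1452·97 + 0.1138·20 = 95.0115
  x_1 = 0.1454·65 + 1.0822·97 + 0.0413·20 = 115.2468
  x_2 = 0.1785·65 + 0.0629·97 + 1.3166·20 = 44.0372

L[0,1] = 0.1452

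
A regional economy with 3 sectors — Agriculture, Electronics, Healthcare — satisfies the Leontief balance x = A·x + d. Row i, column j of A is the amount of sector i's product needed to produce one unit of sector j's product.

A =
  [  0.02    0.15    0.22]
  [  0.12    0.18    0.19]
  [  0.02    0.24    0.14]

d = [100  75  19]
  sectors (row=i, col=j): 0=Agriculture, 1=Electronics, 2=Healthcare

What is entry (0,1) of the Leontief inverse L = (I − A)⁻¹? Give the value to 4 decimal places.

L[0,1] = 0.2930

Form M = I − A:
  [  0.98   -0.15   -0.22]
  [ -0.12    0.82   -0.19]
  [ -0.02   -0.24    0.86]
Leontief inverse L = M⁻¹:
  [  1.0632    0.2930    0.3367]
  [  0.1725    1.3514    0.3427]
  [  0.0729    0.3839    1.2663]
Total output x = L · d:
  x_0 = 1.0632·100 + 0.2930·75 + 0.3367·19 = 134.6909
  x_1 = 0.1725·100 + 1.3514·75 + 0.3427·19 = 125.1090
  x_2 = 0.0729·100 + 0.3839·75 + 1.2663·19 = 60.1395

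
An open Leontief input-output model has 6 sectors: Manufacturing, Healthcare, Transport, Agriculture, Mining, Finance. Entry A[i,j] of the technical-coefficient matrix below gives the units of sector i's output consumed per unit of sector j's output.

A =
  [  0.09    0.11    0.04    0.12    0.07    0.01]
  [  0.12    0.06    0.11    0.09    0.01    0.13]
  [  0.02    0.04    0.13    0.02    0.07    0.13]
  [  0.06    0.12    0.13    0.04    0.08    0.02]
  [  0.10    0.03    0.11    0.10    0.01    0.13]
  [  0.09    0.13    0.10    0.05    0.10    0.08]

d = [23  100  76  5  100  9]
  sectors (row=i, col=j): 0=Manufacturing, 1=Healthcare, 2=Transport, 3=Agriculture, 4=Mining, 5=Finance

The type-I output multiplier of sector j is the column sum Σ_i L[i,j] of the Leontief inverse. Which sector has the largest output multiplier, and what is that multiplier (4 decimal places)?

Transport (2.1819)

Form M = I − A:
  [  0.91   -0.11   -0.04   -0.12   -0.07   -0.01]
  [ -0.12    0.94   -0.11   -0.09   -0.01   -0.13]
  [ -0.02   -0.04    0.87   -0.02   -0.07   -0.13]
  [ -0.06   -0.12   -0.13    0.96   -0.08   -0.02]
  [ -0.10   -0.03   -0.11   -0.10    0.99   -0.13]
  [ -0.09   -0.13   -0.10   -0.05   -0.10    0.92]
Leontief inverse L = M⁻¹:
  [  1.1570    0.1778    0.1257    0.1798    0.1147    0.0756]
  [  0.1946    1.1463    0.2102    0.1547    0.0737    0.2076]
  [  0.0778    0.1016    1.2145    0.0676    0.1186    0.2050]
  [  0.1247    0.1818    0.2199    1.0971    0.1249    0.0996]
  [  0.1669    0.1102    0.2035    0.1574    1.0704    0.2008]
  [  0.1741    0.2123    0.2081    0.1235    0.1577    1.1732]
Total output x = L · d:
  x_0 = 1.1570·23 + 0.1778·100 + 0.1257·76 + 0.1798·5 + 0.1147·100 + 0.0756·9 = 66.9942
  x_1 = 0.1946·23 + 1.1463·100 + 0.2102·76 + 0.1547·5 + 0.0737·100 + 0.2076·9 = 145.0914
  x_2 = 0.0778·23 + 0.1016·100 + 1.2145·76 + 0.0676·5 + 0.1186·100 + 0.2050·9 = 118.2897
  x_3 = 0.1247·23 + 0.1818·100 + 0.2199·76 + 1.0971·5 + 0.1249·100 + 0.0996·9 = 56.6305
  x_4 = 0.1669·23 + 0.1102·100 + 0.2035·76 + 0.1574·5 + 1.0704·100 + 0.2008·9 = 139.9651
  x_5 = 0.1741·23 + 0.2123·100 + 0.2081·76 + 0.1235·5 + 0.1577·100 + 1.1732·9 = 67.9874
Output multipliers (column sums of L):
  Manufacturing: 1.8952
  Healthcare: 1.9300
  Transport: 2.1819
  Agriculture: 1.7800
  Mining: 1.6599
  Finance: 1.9618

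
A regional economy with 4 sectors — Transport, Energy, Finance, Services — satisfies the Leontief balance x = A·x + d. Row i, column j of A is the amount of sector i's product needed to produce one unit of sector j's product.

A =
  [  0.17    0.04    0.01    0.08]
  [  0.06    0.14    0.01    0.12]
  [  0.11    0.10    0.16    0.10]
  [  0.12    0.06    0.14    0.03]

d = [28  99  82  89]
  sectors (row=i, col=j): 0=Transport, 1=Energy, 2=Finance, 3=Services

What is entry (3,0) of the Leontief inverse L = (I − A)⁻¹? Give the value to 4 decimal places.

L[3,0] = 0.1878

Form M = I − A:
  [  0.83   -0.04   -0.01   -0.08]
  [ -0.06    0.86   -0.01   -0.12]
  [ -0.11   -0.10    0.84   -0.10]
  [ -0.12   -0.06   -0.14    0.97]
Leontief inverse L = M⁻¹:
  [  1.2308    0.0692    0.0344    0.1136]
  [  0.1144    1.1842    0.0422    0.1603]
  [  0.1971    0.1626    1.2218    0.1623]
  [  0.1878    0.1053    0.1832    1.0783]
Total output x = L · d:
  x_0 = 1.2308·28 + 0.0692·99 + 0.0344·82 + 0.1136·89 = 54.2444
  x_1 = 0.1144·28 + 1.1842·99 + 0.0422·82 + 0.1603·89 = 138.1606
  x_2 = 0.1971·28 + 0.1626·99 + 1.2218·82 + 0.1623·89 = 136.2504
  x_3 = 0.1878·28 + 0.1053·99 + 0.1832·82 + 1.0783·89 = 126.6743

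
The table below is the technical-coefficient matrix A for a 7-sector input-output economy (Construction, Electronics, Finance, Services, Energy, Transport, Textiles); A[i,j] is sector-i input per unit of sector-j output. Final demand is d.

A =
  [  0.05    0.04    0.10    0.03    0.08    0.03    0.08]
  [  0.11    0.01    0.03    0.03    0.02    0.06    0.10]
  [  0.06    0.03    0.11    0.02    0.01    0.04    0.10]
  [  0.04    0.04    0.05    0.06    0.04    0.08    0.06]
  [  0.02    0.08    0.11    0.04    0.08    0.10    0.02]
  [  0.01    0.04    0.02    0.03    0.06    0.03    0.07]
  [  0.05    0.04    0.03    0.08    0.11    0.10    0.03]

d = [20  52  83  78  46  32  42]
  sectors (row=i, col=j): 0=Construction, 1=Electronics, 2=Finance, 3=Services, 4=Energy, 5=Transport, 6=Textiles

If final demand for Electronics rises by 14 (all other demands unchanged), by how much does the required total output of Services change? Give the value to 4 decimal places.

0.8936

Form M = I − A:
  [  0.95   -0.04   -0.10   -0.03   -0.08   -0.03   -0.08]
  [ -0.11    0.99   -0.03   -0.03   -0.02   -0.06   -0.10]
  [ -0.06   -0.03    0.89   -0.02   -0.01   -0.04   -0.10]
  [ -0.04   -0.04   -0.05    0.94   -0.04   -0.08   -0.06]
  [ -0.02   -0.08   -0.11   -0.04    0.92   -0.10   -0.02]
  [ -0.01   -0.04   -0.02   -0.03   -0.06    0.97   -0.07]
  [ -0.05   -0.04   -0.03   -0.08   -0.11   -0.10    0.97]
Leontief inverse L = M⁻¹:
  [  1.0820    0.0681    0.1476    0.0577    0.1192    0.0735    0.1228]
  [  0.1358    1.0341    0.0674    0.0560    0.0600    0.0958    0.1364]
  [  0.0898    0.0527    1.1501    0.0454    0.0452    0.0764    0.1407]
  [  0.0664    0.0638    0.0857    1.0851    0.0746    0.1168    0.0980]
  [  0.0539    0.1084    0.1569    0.0665    1.1162    0.1425    0.0692]
  [  0.0297    0.0583    0.0458    0.0494    0.0869    1.0601    0.0945]
  [  0.0788    0.0713    0.0755    0.1088    0.1517    0.1452    1.0729]
Total output x = L · d:
  x_0 = 1.0820·20 + 0.0681·52 + 0.1476·83 + 0.0577·78 + 0.1192·46 + 0.0735·32 + 0.1228·42 = 54.9254
  x_1 = 0.1358·20 + 1.0341·52 + 0.0674·83 + 0.0560·78 + 0.0600·46 + 0.0958·32 + 0.1364·42 = 78.0090
  x_2 = 0.0898·20 + 0.0527·52 + 1.1501·83 + 0.0454·78 + 0.0452·46 + 0.0764·32 + 0.1407·42 = 113.9624
  x_3 = 0.0664·20 + 0.0638·52 + 0.0857·83 + 1.0851·78 + 0.0746·46 + 0.1168·32 + 0.0980·42 = 107.6831
  x_4 = 0.0539·20 + 0.1084·52 + 0.1569·83 + 0.0665·78 + 1.1162·46 + 0.1425·32 + 0.0692·42 = 83.7326
  x_5 = 0.0297·20 + 0.0583·52 + 0.0458·83 + 0.0494·78 + 0.0869·46 + 1.0601·32 + 0.0945·42 = 53.1695
  x_6 = 0.0788·20 + 0.0713·52 + 0.0755·83 + 0.1088·78 + 0.1517·46 + 0.1452·32 + 1.0729·42 = 76.7296
Δx_3 = L[3,1] · Δd_1 = 0.0638 · 14 = 0.8936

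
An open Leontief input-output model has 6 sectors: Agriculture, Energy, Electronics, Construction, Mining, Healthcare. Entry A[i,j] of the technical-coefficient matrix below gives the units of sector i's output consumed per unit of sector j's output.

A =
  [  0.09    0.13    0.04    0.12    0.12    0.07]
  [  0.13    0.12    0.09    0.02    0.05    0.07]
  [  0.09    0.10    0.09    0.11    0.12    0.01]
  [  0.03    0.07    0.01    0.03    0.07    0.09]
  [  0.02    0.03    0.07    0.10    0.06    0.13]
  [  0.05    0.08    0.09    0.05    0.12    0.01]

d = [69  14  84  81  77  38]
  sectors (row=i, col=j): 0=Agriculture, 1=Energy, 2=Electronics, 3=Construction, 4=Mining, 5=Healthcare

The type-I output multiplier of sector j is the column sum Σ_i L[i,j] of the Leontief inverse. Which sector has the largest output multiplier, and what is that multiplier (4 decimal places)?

Form M = I − A:
  [  0.91   -0.13   -0.04   -0.12   -0.12   -0.07]
  [ -0.13    0.88   -0.09   -0.02   -0.05   -0.07]
  [ -0.09   -0.10    0.91   -0.11   -0.12   -0.01]
  [ -0.03   -0.07   -0.01    0.97   -0.07   -0.09]
  [ -0.02   -0.03   -0.07   -0.10    0.94   -0.13]
  [ -0.05   -0.08   -0.09   -0.05   -0.12    0.99]
Leontief inverse L = M⁻¹:
  [  1.1589    0.2180    0.1044    0.1882    0.2051    0.1424]
  [  0.2000    1.2060    0.1516    0.0869    0.1316    0.1261]
  [  0.1540    0.1812    1.1485    0.1775    0.1990    0.0776]
  [  0.0657    0.1151    0.0473    1.0652    0.1159    0.1253]
  [  0.0633    0.0884    0.1168    0.1478    1.1246    0.1730]
  [  0.0997    0.1415    0.1385    0.1044    0.1813    1.0618]
Total output x = L · d:
  x_0 = 1.1589·69 + 0.2180·14 + 0.1044·84 + 0.1882·81 + 0.2051·77 + 0.1424·38 = 128.2354
  x_1 = 0.2000·69 + 1.2060·14 + 0.1516·84 + 0.0869·81 + 0.1316·77 + 0.1261·38 = 65.3791
  x_2 = 0.1540·69 + 0.1812·14 + 1.1485·84 + 0.1775·81 + 0.1990·77 + 0.0776·38 = 142.2928
  x_3 = 0.0657·69 + 0.1151·14 + 0.0473·84 + 1.0652·81 + 0.1159·77 + 0.1253·38 = 110.0800
  x_4 = 0.0633·69 + 0.0884·14 + 0.1168·84 + 0.1478·81 + 1.1246·77 + 0.1730·38 = 120.5502
  x_5 = 0.0997·69 + 0.1415·14 + 0.1385·84 + 0.1044·81 + 0.1813·77 + 1.0618·38 = 83.2510
Output multipliers (column sums of L):
  Agriculture: 1.7415
  Energy: 1.9503
  Electronics: 1.7071
  Construction: 1.7699
  Mining: 1.9574
  Healthcare: 1.7063

Mining (1.9574)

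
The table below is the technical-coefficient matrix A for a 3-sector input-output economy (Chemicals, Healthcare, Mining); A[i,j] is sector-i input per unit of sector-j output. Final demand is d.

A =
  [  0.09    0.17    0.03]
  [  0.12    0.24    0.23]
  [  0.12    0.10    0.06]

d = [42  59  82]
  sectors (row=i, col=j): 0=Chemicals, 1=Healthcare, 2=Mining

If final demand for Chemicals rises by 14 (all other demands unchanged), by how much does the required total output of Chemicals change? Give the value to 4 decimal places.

16.0735

Form M = I − A:
  [  0.91   -0.17   -0.03]
  [ -0.12    0.76   -0.23]
  [ -0.12   -0.10    0.94]
Leontief inverse L = M⁻¹:
  [  1.1481    0.2703    0.1028]
  [  0.2331    1.4145    0.3535]
  [  0.1714    0.1850    1.1146]
Total output x = L · d:
  x_0 = 1.1481·42 + 0.2703·59 + 0.1028·82 = 72.5989
  x_1 = 0.2331·42 + 1.4145·59 + 0.3535·82 = 122.2344
  x_2 = 0.1714·42 + 0.1850·59 + 1.1146·82 = 109.5057
Δx_0 = L[0,0] · Δd_0 = 1.1481 · 14 = 16.0735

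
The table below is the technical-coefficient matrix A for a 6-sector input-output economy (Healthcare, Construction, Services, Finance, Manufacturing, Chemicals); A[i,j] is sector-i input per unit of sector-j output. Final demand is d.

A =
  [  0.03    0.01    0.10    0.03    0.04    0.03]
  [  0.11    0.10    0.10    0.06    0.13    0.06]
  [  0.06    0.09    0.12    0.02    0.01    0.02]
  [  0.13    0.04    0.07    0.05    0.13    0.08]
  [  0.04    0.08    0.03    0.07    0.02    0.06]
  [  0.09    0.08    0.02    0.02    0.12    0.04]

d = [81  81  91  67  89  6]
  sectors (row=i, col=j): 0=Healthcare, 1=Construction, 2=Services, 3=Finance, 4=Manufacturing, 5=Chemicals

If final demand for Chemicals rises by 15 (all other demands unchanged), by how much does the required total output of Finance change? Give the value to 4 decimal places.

Form M = I − A:
  [  0.97   -0.01   -0.10   -0.03   -0.04   -0.03]
  [ -0.11    0.90   -0.10   -0.06   -0.13   -0.06]
  [ -0.06   -0.09    0.88   -0.02   -0.01   -0.02]
  [ -0.13   -0.04   -0.07    0.95   -0.13   -0.08]
  [ -0.04   -0.08   -0.03   -0.07    0.98   -0.06]
  [ -0.09   -0.08   -0.02   -0.02   -0.12    0.96]
Leontief inverse L = M⁻¹:
  [  1.0557    0.0362    0.1307    0.0438    0.0606    0.0454]
  [  0.1722    1.1599    0.1679    0.0982    0.1880    0.1013]
  [  0.0976    0.1271    1.1675    0.0397    0.0431    0.0413]
  [  0.1809    0.0887    0.1254    1.0821    0.1781    0.1151]
  [  0.0810    0.1137    0.0675    0.0912    1.0620    0.0850]
  [  0.1292    0.1188    0.0616    0.0471    0.1587    1.0683]
Total output x = L · d:
  x_0 = 1.0557·81 + 0.0362·81 + 0.1307·91 + 0.0438·67 + 0.0606·89 + 0.0454·6 = 108.9290
  x_1 = 0.1722·81 + 1.1599·81 + 0.1679·91 + 0.0982·67 + 0.1880·89 + 0.1013·6 = 147.1071
  x_2 = 0.0976·81 + 0.1271·81 + 1.1675·91 + 0.0397·67 + 0.0431·89 + 0.0413·6 = 131.1810
  x_3 = 0.1809·81 + 0.0887·81 + 0.1254·91 + 1.0821·67 + 0.1781·89 + 0.1151·6 = 122.2886
  x_4 = 0.0810·81 + 0.1137·81 + 0.0675·91 + 0.0912·67 + 1.0620·89 + 0.0850·6 = 123.0452
  x_5 = 0.1292·81 + 0.1188·81 + 0.0616·91 + 0.0471·67 + 0.1587·89 + 1.0683·6 = 49.3823
Δx_3 = L[3,5] · Δd_5 = 0.1151 · 15 = 1.7267

1.7267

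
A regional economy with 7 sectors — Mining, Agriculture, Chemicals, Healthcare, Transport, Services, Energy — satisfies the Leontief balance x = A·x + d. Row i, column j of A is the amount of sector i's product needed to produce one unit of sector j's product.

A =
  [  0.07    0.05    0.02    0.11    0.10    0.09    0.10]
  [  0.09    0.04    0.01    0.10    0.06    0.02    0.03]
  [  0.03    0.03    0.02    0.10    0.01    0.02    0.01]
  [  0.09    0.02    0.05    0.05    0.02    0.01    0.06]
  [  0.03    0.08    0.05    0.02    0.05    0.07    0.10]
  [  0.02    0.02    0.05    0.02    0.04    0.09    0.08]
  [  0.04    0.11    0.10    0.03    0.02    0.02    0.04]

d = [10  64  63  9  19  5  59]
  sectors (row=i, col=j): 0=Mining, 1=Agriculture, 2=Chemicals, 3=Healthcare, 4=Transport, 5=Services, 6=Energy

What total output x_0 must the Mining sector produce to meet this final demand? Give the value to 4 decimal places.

Form M = I − A:
  [  0.93   -0.05   -0.02   -0.11   -0.10   -0.09   -0.10]
  [ -0.09    0.96   -0.01   -0.10   -0.06   -0.02   -0.03]
  [ -0.03   -0.03    0.98   -0.10   -0.01   -0.02   -0.01]
  [ -0.09   -0.02   -0.05    0.95   -0.02   -0.01   -0.06]
  [ -0.03   -0.08   -0.05   -0.02    0.95   -0.07   -0.10]
  [ -0.02   -0.02   -0.05   -0.02   -0.04    0.91   -0.08]
  [ -0.04   -0.11   -0.10   -0.03   -0.02   -0.02    0.96]
Leontief inverse L = M⁻¹:
  [  1.1153    0.0950    0.0610    0.1560    0.1360    0.1293    0.1545]
  [  0.1243    1.0680    0.0341    0.1354    0.0871    0.0462    0.0681]
  [  0.0521    0.0437    1.0341    0.1216    0.0237    0.0327    0.0304]
  [  0.1173    0.0452    0.0709    1.0828    0.0419    0.0312    0.0890]
  [  0.0616    0.1139    0.0788    0.0563    1.0752    0.0966    0.1344]
  [  0.0417    0.0459    0.0744    0.0456    0.0582    1.1130    0.1082]
  [  0.0720    0.1356    0.1196    0.0706    0.0430    0.0403    1.0669]
Total output x = L · d:
  x_0 = 1.1153·10 + 0.0950·64 + 0.0610·63 + 0.1560·9 + 0.1360·19 + 0.1293·5 + 0.1545·59 = 34.8242
  x_1 = 0.1243·10 + 1.0680·64 + 0.0341·63 + 0.1354·9 + 0.0871·19 + 0.0462·5 + 0.0681·59 = 78.8660
  x_2 = 0.0521·10 + 0.0437·64 + 1.0341·63 + 0.1216·9 + 0.0237·19 + 0.0327·5 + 0.0304·59 = 71.9662
  x_3 = 0.1173·10 + 0.0452·64 + 0.0709·63 + 1.0828·9 + 0.0419·19 + 0.0312·5 + 0.0890·59 = 24.4855
  x_4 = 0.0616·10 + 0.1139·64 + 0.0788·63 + 0.0563·9 + 1.0752·19 + 0.0966·5 + 0.1344·59 = 42.2118
  x_5 = 0.0417·10 + 0.0459·64 + 0.0744·63 + 0.0456·9 + 0.0582·19 + 1.1130·5 + 0.1082·59 = 21.5089
  x_6 = 0.0720·10 + 0.1356·64 + 0.1196·63 + 0.0706·9 + 0.0430·19 + 0.0403·5 + 1.0669·59 = 81.5352

34.8242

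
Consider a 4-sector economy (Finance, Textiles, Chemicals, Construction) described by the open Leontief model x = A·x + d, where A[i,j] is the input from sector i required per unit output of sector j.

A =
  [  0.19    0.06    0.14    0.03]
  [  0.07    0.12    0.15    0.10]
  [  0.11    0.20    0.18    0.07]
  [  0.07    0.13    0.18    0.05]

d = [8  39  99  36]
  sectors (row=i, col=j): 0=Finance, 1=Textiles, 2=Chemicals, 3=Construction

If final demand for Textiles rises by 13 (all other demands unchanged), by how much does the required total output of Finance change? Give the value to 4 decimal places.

Form M = I − A:
  [  0.81   -0.06   -0.14   -0.03]
  [ -0.07    0.88   -0.15   -0.10]
  [ -0.11   -0.20    0.82   -0.07]
  [ -0.07   -0.13   -0.18    0.95]
Leontief inverse L = M⁻¹:
  [  1.2913    0.1601    0.2667    0.0773]
  [  0.1593    1.2357    0.2875    0.1563]
  [  0.2257    0.3439    1.3523    0.1430]
  [  0.1597    0.2460    0.3152    1.1068]
Total output x = L · d:
  x_0 = 1.2913·8 + 0.1601·39 + 0.2667·99 + 0.0773·36 = 45.7600
  x_1 = 0.1593·8 + 1.2357·39 + 0.2875·99 + 0.1563·36 = 83.5596
  x_2 = 0.2257·8 + 0.3439·39 + 1.3523·99 + 0.1430·36 = 154.2443
  x_3 = 0.1597·8 + 0.2460·39 + 0.3152·99 + 1.1068·36 = 81.9262
Δx_0 = L[0,1] · Δd_1 = 0.1601 · 13 = 2.0810

2.0810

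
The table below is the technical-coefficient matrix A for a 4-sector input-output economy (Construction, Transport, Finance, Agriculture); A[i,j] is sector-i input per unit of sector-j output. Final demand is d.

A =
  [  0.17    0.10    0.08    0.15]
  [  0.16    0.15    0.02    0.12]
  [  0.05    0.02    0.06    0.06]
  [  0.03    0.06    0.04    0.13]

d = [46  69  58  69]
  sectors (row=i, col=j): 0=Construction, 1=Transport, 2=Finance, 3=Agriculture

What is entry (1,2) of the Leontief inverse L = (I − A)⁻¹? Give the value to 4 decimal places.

Form M = I − A:
  [  0.83   -0.10   -0.08   -0.15]
  [ -0.16    0.85   -0.02   -0.12]
  [ -0.05   -0.02    0.94   -0.06]
  [ -0.03   -0.06   -0.04    0.87]
Leontief inverse L = M⁻¹:
  [  1.2534    0.1678    0.1208    0.2476]
  [  0.2467    1.2220    0.0561    0.2150]
  [  0.0760    0.0408    1.0751    0.0929]
  [  0.0637    0.0919    0.0575    1.1771]
Total output x = L · d:
  x_0 = 1.2534·46 + 0.1678·69 + 0.1208·58 + 0.2476·69 = 93.3196
  x_1 = 0.2467·46 + 1.2220·69 + 0.0561·58 + 0.2150·69 = 113.7549
  x_2 = 0.0760·46 + 0.0408·69 + 1.0751·58 + 0.0929·69 = 75.0751
  x_3 = 0.0637·46 + 0.0919·69 + 0.0575·58 + 1.1771·69 = 93.8252

L[1,2] = 0.0561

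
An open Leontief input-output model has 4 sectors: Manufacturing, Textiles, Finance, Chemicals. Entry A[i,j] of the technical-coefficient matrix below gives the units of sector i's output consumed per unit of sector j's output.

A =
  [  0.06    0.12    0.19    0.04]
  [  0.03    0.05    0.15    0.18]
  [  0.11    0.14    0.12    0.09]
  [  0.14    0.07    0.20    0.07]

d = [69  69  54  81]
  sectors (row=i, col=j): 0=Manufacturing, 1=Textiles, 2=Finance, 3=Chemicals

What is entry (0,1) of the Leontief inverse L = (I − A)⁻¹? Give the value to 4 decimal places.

Form M = I − A:
  [  0.94   -0.12   -0.19   -0.04]
  [ -0.03    0.95   -0.15   -0.18]
  [ -0.11   -0.14    0.88   -0.09]
  [ -0.14   -0.07   -0.20    0.93]
Leontief inverse L = M⁻¹:
  [  1.1225    0.1947    0.3017    0.1152]
  [  0.1045    1.1240    0.2706    0.2482]
  [  0.1790    0.2196    1.2514    0.1713]
  [  0.2153    0.1612    0.3349    1.1481]
Total output x = L · d:
  x_0 = 1.1225·69 + 0.1947·69 + 0.3017·54 + 0.1152·81 = 116.5125
  x_1 = 0.1045·69 + 1.1240·69 + 0.2706·54 + 0.2482·81 = 119.4836
  x_2 = 0.1790·69 + 0.2196·69 + 1.2514·54 + 0.1713·81 = 108.9540
  x_3 = 0.2153·69 + 0.1612·69 + 0.3349·54 + 1.1481·81 = 137.0606

L[0,1] = 0.1947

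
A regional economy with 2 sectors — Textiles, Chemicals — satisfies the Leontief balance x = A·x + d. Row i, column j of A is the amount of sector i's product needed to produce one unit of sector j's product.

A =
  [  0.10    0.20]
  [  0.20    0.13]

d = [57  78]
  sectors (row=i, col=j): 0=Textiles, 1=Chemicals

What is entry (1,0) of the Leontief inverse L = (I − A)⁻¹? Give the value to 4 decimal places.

L[1,0] = 0.2692

Form M = I − A:
  [  0.90   -0.20]
  [ -0.20    0.87]
Leontief inverse L = M⁻¹:
  [  1.1709    0.2692]
  [  0.2692    1.2113]
Total output x = L · d:
  x_0 = 1.1709·57 + 0.2692·78 = 87.7389
  x_1 = 0.2692·57 + 1.2113·78 = 109.8250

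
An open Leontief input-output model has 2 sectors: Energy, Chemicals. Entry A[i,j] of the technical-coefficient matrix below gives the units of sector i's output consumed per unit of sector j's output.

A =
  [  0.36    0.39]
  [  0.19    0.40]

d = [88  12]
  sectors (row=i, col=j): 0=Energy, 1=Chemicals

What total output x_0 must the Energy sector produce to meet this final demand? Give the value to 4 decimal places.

185.4792

Form M = I − A:
  [  0.64   -0.39]
  [ -0.19    0.60]
Leontief inverse L = M⁻¹:
  [  1.9361    1.2585]
  [  0.6131    2.0652]
Total output x = L · d:
  x_0 = 1.9361·88 + 1.2585·12 = 185.4792
  x_1 = 0.6131·88 + 2.0652·12 = 78.7351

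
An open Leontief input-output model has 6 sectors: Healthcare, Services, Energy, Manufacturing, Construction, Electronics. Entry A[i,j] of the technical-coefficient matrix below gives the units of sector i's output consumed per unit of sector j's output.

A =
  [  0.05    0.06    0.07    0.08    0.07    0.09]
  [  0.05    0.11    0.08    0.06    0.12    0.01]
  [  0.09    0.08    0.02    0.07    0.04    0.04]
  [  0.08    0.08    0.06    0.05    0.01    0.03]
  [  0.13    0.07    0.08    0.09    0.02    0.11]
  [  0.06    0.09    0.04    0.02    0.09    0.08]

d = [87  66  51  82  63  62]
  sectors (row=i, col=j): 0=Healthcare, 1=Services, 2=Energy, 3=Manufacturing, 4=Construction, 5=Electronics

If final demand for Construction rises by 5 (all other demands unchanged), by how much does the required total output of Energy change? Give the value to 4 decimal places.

0.3781

Form M = I − A:
  [  0.95   -0.06   -0.07   -0.08   -0.07   -0.09]
  [ -0.05    0.89   -0.08   -0.06   -0.12   -0.01]
  [ -0.09   -0.08    0.98   -0.07   -0.04   -0.04]
  [ -0.08   -0.08   -0.06    0.95   -0.01   -0.03]
  [ -0.13   -0.07   -0.08   -0.09    0.98   -0.11]
  [ -0.06   -0.09   -0.04   -0.02   -0.09    0.92]
Leontief inverse L = M⁻¹:
  [  1.1030    0.1172    0.1102    0.1217    0.1109    0.1312]
  [  0.1080    1.1698    0.1252    0.1086    0.1619    0.0516]
  [  0.1305    0.1264    1.0556    0.1054    0.0756    0.0725]
  [  0.1156    0.1223    0.0903    1.0820    0.0432    0.0570]
  [  0.1875    0.1368    0.1270    0.1386    1.0717    0.1580]
  [  0.1090    0.1436    0.0797    0.0602    0.1321    1.1204]
Total output x = L · d:
  x_0 = 1.1030·87 + 0.1172·66 + 0.1102·51 + 0.1217·82 + 0.1109·63 + 0.1312·62 = 134.4109
  x_1 = 0.1080·87 + 1.1698·66 + 0.1252·51 + 0.1086·82 + 0.1619·63 + 0.0516·62 = 115.2999
  x_2 = 0.1305·87 + 0.1264·66 + 1.0556·51 + 0.1054·82 + 0.0756·63 + 0.0725·62 = 91.4410
  x_3 = 0.1156·87 + 0.1223·66 + 0.0903·51 + 1.0820·82 + 0.0432·63 + 0.0570·62 = 117.7275
  x_4 = 0.1875·87 + 0.1368·66 + 0.1270·51 + 0.1386·82 + 1.0717·63 + 0.1580·62 = 120.4987
  x_5 = 0.1090·87 + 0.1436·66 + 0.0797·51 + 0.0602·82 + 0.1321·63 + 1.1204·62 = 105.7595
Δx_2 = L[2,4] · Δd_4 = 0.0756 · 5 = 0.3781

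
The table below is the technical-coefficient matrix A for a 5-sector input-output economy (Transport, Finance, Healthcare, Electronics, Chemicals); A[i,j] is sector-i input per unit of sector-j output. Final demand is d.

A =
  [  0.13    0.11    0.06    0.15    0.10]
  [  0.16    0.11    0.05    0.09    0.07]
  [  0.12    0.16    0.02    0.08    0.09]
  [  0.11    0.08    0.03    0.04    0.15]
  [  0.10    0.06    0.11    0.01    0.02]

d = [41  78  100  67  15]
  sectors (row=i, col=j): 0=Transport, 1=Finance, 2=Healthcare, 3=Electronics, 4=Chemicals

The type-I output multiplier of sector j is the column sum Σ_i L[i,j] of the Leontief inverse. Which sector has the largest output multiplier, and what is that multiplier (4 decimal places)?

Transport (2.1297)

Form M = I − A:
  [  0.87   -0.11   -0.06   -0.15   -0.10]
  [ -0.16    0.89   -0.05   -0.09   -0.07]
  [ -0.12   -0.16    0.98   -0.08   -0.09]
  [ -0.11   -0.08   -0.03    0.96   -0.15]
  [ -0.10   -0.06   -0.11   -0.01    0.98]
Leontief inverse L = M⁻¹:
  [  1.2541    0.2089    0.1155    0.2271    0.1883]
  [  0.2722    1.1999    0.0995    0.1649    0.1479]
  [  0.2302    0.2452    1.0698    0.1498    0.1622]
  [  0.2005    0.1509    0.0766    1.0957    0.2060]
  [  0.1725    0.1238    0.1387    0.0613    1.0690]
Total output x = L · d:
  x_0 = 1.2541·41 + 0.2089·78 + 0.1155·100 + 0.2271·67 + 0.1883·15 = 97.3065
  x_1 = 0.2722·41 + 1.1999·78 + 0.0995·100 + 0.1649·67 + 0.1479·15 = 127.9735
  x_2 = 0.2302·41 + 0.2452·78 + 1.0698·100 + 0.1498·67 + 0.1622·15 = 148.0129
  x_3 = 0.2005·41 + 0.1509·78 + 0.0766·100 + 1.0957·67 + 0.2060·15 = 104.1604
  x_4 = 0.1725·41 + 0.1238·78 + 0.1387·100 + 0.0613·67 + 1.0690·15 = 50.7470
Output multipliers (column sums of L):
  Transport: 2.1297
  Finance: 1.9288
  Healthcare: 1.5002
  Electronics: 1.6987
  Chemicals: 1.7733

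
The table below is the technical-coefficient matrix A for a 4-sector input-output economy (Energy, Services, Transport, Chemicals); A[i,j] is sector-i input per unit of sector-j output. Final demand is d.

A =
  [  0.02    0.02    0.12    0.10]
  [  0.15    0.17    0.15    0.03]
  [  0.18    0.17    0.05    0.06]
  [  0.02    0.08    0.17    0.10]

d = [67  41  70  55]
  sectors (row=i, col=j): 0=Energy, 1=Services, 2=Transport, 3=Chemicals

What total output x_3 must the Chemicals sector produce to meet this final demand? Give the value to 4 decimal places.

92.6203

Form M = I − A:
  [  0.98   -0.02   -0.12   -0.10]
  [ -0.15    0.83   -0.15   -0.03]
  [ -0.18   -0.17    0.95   -0.06]
  [ -0.02   -0.08   -0.17    0.90]
Leontief inverse L = M⁻¹:
  [  1.0655    0.0732    0.1698    0.1321]
  [  0.2412    1.2693    0.2462    0.0855]
  [  0.2509    0.2512    1.1441    0.1125]
  [  0.0925    0.1619    0.2418    1.1429]
Total output x = L · d:
  x_0 = 1.0655·67 + 0.0732·41 + 0.1698·70 + 0.1321·55 = 93.5423
  x_1 = 0.2412·67 + 1.2693·41 + 0.2462·70 + 0.0855·55 = 90.1425
  x_2 = 0.2509·67 + 0.2512·41 + 1.1441·70 + 0.1125·55 = 113.3885
  x_3 = 0.0925·67 + 0.1619·41 + 0.2418·70 + 1.1429·55 = 92.6203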